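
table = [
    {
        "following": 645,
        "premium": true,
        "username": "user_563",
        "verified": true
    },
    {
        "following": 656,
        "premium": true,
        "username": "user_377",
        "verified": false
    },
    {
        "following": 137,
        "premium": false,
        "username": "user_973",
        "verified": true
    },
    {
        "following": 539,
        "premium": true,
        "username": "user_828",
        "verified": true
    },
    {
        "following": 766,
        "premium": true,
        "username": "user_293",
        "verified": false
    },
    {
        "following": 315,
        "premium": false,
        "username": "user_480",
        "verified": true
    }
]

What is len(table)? 6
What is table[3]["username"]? "user_828"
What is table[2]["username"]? "user_973"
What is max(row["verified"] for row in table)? True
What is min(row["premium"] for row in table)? False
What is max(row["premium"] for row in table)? True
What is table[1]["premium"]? True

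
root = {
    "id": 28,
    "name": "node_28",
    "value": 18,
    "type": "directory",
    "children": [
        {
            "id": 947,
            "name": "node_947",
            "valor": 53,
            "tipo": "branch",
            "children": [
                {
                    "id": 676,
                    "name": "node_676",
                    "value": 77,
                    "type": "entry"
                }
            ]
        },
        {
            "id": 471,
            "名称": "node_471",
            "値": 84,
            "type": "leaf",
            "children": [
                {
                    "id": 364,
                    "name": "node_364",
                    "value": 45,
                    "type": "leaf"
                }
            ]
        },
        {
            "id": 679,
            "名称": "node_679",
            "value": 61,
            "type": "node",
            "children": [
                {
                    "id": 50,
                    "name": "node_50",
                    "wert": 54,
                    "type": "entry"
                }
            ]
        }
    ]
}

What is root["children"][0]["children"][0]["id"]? 676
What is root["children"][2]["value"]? 61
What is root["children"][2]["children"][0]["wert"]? 54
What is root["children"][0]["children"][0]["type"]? "entry"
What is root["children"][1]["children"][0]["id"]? 364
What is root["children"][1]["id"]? 471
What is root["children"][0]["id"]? 947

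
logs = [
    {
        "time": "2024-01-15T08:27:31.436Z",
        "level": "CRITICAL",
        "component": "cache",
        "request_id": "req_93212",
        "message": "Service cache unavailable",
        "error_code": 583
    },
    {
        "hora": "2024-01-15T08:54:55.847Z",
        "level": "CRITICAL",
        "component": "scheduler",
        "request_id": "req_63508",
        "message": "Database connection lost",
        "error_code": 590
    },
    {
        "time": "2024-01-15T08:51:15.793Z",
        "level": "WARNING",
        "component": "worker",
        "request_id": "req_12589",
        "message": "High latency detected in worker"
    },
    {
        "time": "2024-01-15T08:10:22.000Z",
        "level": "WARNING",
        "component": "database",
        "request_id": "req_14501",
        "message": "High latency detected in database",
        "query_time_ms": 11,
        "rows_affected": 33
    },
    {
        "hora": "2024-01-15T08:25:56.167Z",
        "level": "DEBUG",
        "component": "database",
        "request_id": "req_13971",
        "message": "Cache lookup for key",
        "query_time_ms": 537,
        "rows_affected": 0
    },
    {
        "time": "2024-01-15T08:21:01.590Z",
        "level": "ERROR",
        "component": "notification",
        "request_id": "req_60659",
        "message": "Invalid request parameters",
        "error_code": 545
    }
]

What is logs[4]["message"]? "Cache lookup for key"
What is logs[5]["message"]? "Invalid request parameters"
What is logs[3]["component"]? "database"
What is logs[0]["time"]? "2024-01-15T08:27:31.436Z"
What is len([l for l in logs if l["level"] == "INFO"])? 0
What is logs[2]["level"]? "WARNING"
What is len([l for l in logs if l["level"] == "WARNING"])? 2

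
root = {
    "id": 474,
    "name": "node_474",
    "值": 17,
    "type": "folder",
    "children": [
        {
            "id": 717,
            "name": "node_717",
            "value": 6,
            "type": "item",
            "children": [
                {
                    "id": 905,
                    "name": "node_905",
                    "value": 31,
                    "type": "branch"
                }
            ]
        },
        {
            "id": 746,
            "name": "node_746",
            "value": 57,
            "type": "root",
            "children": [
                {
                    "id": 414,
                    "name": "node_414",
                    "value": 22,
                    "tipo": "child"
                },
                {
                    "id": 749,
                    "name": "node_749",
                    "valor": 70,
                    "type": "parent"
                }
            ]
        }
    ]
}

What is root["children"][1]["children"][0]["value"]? 22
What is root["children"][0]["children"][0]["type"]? "branch"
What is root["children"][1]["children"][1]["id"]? 749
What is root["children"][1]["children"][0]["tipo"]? "child"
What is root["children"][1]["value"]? 57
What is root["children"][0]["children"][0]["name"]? "node_905"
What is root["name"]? "node_474"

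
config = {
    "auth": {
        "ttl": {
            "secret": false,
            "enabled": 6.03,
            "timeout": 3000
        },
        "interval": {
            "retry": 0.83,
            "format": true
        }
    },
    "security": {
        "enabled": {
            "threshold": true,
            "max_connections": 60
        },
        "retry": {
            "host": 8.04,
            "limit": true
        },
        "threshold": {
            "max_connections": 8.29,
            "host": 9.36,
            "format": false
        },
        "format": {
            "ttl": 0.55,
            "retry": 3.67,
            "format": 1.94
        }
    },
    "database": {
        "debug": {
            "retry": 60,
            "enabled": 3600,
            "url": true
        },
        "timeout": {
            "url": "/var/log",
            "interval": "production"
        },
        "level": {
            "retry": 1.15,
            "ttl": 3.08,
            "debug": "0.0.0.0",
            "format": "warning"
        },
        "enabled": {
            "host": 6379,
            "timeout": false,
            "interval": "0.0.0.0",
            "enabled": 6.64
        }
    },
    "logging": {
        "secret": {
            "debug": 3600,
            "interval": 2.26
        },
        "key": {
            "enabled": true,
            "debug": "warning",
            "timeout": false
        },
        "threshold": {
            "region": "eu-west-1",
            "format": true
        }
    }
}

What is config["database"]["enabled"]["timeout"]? False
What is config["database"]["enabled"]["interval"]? "0.0.0.0"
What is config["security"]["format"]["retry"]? 3.67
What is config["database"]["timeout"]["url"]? "/var/log"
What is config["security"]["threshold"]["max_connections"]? 8.29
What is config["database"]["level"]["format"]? "warning"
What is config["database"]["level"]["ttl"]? 3.08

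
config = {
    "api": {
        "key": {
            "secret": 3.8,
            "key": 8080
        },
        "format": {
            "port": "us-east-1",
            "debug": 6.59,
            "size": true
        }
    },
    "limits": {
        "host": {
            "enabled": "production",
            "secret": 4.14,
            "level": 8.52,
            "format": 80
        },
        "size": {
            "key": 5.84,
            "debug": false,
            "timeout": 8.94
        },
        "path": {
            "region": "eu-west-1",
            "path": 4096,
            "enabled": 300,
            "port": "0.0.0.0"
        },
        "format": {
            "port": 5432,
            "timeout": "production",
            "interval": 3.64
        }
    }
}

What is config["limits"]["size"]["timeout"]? 8.94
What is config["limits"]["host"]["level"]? 8.52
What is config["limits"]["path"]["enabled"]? 300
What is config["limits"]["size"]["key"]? 5.84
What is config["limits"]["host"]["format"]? 80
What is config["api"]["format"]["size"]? True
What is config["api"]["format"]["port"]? "us-east-1"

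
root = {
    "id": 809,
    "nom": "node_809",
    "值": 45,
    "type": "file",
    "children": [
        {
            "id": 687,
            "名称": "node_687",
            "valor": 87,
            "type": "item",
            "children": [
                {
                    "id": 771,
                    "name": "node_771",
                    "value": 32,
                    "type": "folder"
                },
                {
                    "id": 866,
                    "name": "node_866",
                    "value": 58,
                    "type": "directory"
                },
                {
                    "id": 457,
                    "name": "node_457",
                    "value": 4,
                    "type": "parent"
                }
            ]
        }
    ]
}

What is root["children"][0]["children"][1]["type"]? "directory"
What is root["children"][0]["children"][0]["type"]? "folder"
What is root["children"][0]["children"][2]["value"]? 4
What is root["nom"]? "node_809"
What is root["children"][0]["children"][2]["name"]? "node_457"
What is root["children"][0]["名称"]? "node_687"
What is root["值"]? 45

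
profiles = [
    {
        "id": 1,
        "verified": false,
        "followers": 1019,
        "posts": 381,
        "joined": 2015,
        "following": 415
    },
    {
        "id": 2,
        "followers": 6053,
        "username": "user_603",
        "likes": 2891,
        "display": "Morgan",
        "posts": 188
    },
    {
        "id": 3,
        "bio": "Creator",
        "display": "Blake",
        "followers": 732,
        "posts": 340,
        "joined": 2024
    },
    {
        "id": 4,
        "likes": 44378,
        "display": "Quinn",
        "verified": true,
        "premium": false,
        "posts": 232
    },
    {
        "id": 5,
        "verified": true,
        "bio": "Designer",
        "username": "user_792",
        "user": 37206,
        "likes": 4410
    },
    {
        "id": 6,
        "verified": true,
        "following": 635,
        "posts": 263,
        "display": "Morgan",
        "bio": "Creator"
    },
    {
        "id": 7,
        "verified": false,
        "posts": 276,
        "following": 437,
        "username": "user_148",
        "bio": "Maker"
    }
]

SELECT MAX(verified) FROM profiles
True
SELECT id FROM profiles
[1, 2, 3, 4, 5, 6, 7]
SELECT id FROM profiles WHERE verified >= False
[1, 4, 5, 6, 7]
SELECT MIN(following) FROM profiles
415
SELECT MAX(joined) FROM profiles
2024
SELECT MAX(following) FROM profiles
635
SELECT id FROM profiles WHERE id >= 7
[7]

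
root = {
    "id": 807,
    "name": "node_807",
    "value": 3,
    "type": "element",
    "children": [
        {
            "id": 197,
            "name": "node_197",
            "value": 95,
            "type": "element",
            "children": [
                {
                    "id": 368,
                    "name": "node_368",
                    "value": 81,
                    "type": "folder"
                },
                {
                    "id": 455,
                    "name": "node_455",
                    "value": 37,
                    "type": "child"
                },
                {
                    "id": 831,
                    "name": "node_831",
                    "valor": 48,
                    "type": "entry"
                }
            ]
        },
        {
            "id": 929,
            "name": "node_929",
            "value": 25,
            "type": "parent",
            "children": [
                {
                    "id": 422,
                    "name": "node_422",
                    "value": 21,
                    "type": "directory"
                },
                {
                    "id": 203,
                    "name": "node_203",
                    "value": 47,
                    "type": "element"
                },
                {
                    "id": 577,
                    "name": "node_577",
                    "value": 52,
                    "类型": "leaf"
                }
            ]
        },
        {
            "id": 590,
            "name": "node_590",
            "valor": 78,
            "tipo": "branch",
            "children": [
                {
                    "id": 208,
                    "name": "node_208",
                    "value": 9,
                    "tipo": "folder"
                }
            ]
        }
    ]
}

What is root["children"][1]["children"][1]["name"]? "node_203"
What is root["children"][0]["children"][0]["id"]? 368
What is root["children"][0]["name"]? "node_197"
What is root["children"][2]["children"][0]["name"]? "node_208"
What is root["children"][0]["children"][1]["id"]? 455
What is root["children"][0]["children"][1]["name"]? "node_455"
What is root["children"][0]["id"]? 197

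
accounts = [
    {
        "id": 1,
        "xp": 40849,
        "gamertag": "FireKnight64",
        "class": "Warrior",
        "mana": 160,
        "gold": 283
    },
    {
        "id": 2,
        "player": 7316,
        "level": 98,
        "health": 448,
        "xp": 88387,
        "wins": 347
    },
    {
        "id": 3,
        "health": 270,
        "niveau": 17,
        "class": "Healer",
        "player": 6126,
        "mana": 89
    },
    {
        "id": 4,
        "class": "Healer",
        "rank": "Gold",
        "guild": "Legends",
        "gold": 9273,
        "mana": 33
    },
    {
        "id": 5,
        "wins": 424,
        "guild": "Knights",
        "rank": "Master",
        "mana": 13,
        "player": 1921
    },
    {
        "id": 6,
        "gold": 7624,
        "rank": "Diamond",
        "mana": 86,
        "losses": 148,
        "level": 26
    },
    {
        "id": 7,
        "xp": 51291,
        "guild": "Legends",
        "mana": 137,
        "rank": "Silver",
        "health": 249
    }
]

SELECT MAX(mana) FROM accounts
160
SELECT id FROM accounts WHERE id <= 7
[1, 2, 3, 4, 5, 6, 7]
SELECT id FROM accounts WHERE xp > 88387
[]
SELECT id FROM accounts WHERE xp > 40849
[2, 7]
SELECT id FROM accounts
[1, 2, 3, 4, 5, 6, 7]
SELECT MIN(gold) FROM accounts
283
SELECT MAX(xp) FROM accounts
88387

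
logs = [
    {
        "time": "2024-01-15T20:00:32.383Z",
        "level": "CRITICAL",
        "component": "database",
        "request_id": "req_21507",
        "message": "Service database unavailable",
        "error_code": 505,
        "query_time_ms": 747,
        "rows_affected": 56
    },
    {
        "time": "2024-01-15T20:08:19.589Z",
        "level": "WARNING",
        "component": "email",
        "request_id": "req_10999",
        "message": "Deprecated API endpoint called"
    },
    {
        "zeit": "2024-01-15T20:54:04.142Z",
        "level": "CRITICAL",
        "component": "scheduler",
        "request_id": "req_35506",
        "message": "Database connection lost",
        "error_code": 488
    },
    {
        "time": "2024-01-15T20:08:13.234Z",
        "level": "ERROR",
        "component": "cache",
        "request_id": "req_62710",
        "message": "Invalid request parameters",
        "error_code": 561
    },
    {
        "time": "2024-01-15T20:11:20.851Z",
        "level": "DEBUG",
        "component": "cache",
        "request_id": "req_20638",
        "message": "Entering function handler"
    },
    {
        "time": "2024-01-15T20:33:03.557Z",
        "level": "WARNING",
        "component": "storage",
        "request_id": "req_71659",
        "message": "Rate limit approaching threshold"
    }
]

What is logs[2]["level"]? "CRITICAL"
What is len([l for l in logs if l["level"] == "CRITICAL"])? 2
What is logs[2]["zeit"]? "2024-01-15T20:54:04.142Z"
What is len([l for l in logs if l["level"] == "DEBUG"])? 1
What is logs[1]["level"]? "WARNING"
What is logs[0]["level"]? "CRITICAL"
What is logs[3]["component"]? "cache"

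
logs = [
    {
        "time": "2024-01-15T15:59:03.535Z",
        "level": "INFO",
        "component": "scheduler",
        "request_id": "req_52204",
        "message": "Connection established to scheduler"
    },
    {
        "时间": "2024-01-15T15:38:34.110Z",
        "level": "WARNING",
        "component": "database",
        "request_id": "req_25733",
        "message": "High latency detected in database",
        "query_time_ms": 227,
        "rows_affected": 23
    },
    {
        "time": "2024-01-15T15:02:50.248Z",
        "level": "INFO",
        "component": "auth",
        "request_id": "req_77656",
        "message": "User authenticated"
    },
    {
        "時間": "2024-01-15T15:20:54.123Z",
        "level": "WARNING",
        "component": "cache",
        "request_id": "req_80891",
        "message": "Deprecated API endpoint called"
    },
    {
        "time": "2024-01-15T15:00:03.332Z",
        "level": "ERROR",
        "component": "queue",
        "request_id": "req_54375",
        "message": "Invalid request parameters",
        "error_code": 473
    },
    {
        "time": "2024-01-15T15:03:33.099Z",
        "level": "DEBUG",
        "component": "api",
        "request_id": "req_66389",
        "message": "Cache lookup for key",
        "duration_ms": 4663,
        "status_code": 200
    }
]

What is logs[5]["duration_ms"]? 4663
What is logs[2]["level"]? "INFO"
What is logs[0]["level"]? "INFO"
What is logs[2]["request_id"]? "req_77656"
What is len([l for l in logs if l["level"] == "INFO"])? 2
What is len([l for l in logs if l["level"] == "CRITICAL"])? 0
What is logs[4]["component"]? "queue"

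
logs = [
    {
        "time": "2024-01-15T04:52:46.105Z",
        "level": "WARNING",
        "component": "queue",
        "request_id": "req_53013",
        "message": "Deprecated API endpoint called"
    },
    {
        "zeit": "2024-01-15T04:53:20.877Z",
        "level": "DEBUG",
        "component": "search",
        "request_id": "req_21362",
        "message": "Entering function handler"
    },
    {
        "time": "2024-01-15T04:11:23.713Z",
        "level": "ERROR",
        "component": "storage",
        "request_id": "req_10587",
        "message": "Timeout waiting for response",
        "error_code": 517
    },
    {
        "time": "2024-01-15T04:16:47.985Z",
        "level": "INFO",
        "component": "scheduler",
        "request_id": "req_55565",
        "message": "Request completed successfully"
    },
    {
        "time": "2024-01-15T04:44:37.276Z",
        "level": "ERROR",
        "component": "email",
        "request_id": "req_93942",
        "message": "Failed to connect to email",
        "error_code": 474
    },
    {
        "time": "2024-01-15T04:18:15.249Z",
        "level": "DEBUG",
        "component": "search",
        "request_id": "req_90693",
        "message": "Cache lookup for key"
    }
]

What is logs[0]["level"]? "WARNING"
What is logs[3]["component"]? "scheduler"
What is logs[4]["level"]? "ERROR"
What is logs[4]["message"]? "Failed to connect to email"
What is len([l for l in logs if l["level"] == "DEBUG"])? 2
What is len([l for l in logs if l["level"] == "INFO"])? 1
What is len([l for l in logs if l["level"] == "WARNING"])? 1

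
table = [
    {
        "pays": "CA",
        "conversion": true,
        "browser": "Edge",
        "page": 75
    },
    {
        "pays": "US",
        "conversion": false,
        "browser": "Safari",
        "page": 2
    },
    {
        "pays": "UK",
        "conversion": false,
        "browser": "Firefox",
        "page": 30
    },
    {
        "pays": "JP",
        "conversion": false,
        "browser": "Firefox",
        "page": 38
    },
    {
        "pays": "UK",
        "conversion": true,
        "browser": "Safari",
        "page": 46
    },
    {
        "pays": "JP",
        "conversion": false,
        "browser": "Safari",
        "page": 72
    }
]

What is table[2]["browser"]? "Firefox"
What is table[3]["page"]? 38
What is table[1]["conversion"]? False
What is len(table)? 6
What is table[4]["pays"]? "UK"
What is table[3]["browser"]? "Firefox"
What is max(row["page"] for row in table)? 75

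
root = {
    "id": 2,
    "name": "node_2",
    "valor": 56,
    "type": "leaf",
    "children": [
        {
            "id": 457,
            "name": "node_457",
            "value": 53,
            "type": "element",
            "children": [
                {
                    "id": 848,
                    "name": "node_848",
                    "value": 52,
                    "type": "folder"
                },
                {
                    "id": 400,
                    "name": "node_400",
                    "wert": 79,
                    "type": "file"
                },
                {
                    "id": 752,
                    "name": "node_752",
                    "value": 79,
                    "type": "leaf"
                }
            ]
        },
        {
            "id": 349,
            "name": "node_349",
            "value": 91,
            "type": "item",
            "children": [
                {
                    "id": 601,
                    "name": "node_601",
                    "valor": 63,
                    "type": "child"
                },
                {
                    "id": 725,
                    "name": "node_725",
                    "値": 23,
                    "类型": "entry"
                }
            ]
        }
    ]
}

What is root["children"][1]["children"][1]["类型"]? "entry"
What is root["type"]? "leaf"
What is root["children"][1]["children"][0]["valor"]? 63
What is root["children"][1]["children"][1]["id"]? 725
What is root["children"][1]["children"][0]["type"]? "child"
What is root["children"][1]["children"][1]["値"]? 23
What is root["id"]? 2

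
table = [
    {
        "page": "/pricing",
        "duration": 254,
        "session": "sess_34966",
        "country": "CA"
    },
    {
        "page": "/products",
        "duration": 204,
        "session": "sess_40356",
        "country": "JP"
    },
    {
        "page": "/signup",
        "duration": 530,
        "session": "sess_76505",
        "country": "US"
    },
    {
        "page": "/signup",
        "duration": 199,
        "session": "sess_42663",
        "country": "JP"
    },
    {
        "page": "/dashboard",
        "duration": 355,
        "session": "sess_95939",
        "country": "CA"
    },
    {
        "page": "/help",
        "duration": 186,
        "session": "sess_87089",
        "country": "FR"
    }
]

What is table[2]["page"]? "/signup"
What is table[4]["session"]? "sess_95939"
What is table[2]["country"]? "US"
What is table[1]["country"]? "JP"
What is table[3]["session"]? "sess_42663"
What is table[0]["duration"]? 254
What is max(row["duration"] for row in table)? 530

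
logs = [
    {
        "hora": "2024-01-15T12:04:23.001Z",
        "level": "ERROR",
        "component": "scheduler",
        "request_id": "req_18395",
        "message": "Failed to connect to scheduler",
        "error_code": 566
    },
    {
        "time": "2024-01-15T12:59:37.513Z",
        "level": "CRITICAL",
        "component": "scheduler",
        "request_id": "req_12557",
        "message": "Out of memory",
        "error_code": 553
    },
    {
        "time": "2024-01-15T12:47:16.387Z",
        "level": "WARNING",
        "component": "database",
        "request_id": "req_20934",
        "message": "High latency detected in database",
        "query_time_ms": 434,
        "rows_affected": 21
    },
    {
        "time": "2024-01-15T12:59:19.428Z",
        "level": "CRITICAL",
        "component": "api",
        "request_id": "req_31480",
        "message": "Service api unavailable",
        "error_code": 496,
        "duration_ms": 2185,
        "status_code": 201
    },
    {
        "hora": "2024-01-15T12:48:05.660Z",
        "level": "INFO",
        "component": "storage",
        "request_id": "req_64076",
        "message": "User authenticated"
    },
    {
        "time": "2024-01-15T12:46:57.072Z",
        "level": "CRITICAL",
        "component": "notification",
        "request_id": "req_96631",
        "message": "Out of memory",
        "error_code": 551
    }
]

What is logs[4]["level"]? "INFO"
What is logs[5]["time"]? "2024-01-15T12:46:57.072Z"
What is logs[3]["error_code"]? 496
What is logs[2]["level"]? "WARNING"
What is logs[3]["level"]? "CRITICAL"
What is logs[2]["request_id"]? "req_20934"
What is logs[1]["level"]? "CRITICAL"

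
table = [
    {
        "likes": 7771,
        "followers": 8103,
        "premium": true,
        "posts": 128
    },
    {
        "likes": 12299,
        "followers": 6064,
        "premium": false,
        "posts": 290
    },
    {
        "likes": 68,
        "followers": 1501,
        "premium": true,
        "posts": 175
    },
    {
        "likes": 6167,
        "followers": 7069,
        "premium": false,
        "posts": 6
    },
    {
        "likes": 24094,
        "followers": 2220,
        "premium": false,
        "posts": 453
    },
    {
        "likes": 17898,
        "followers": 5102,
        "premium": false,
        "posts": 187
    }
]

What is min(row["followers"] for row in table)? 1501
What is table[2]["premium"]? True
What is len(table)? 6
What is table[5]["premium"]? False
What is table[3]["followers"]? 7069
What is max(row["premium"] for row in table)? True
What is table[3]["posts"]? 6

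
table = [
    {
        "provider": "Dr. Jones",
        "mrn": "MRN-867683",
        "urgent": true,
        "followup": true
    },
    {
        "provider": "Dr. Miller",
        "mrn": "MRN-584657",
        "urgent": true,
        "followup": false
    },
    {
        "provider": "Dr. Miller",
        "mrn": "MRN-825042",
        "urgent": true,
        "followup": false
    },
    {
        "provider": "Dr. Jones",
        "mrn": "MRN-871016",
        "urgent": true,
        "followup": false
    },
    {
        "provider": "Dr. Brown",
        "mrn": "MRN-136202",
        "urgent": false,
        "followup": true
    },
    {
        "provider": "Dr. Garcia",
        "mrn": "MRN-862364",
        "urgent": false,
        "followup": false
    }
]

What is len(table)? 6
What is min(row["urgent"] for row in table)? False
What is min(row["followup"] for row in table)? False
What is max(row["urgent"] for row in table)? True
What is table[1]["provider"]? "Dr. Miller"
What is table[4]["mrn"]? "MRN-136202"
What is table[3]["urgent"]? True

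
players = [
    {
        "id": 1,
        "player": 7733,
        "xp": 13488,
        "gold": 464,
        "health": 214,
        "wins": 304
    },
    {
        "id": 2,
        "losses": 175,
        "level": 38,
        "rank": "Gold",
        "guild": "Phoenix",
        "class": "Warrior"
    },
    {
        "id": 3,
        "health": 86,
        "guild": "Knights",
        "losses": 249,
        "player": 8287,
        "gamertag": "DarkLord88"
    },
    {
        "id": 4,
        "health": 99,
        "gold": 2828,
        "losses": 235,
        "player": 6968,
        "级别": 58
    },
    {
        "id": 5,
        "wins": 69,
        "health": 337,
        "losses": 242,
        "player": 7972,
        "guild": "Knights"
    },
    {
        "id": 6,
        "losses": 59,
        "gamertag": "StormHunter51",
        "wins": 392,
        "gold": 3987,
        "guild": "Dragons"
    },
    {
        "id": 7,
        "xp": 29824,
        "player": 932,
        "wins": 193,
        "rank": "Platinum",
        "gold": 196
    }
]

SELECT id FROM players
[1, 2, 3, 4, 5, 6, 7]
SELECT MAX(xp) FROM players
29824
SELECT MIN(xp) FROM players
13488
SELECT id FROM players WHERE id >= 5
[5, 6, 7]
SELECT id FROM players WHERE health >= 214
[1, 5]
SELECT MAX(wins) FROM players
392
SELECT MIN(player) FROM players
932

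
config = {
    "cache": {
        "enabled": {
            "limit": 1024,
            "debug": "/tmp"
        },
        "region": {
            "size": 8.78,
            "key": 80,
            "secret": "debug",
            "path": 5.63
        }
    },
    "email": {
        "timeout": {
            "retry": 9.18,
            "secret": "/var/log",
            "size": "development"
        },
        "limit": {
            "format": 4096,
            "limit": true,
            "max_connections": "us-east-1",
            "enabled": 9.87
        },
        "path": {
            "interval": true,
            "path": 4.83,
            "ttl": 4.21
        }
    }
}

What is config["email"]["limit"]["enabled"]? 9.87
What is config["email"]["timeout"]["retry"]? 9.18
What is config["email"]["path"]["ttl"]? 4.21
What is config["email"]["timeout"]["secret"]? "/var/log"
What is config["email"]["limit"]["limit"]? True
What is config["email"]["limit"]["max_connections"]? "us-east-1"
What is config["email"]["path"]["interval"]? True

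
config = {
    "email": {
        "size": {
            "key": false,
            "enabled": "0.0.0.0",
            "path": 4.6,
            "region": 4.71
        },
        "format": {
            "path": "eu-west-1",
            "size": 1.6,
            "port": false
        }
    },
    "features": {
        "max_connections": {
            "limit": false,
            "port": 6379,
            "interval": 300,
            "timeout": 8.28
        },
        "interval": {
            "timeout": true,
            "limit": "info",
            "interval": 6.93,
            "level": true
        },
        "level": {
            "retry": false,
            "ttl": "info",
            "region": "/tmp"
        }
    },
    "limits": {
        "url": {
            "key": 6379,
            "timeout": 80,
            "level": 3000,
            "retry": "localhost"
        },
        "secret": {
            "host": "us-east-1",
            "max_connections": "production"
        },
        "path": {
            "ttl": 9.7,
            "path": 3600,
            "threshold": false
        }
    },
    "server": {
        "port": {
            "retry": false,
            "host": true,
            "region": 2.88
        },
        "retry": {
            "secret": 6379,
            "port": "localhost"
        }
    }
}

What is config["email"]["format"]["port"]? False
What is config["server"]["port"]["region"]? 2.88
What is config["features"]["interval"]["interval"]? 6.93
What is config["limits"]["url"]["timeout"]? 80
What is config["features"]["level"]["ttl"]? "info"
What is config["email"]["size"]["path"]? 4.6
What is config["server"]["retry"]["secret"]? 6379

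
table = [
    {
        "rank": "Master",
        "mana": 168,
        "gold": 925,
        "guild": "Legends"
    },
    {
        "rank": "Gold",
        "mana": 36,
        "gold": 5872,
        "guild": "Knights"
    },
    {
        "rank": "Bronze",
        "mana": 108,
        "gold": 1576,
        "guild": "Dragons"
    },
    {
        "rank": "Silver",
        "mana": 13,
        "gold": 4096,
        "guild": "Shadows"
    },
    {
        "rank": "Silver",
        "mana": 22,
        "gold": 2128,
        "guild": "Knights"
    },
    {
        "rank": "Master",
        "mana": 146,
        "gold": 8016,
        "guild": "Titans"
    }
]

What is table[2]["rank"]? "Bronze"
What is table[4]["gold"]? 2128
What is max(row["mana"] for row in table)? 168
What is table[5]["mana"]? 146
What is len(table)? 6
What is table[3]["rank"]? "Silver"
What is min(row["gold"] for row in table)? 925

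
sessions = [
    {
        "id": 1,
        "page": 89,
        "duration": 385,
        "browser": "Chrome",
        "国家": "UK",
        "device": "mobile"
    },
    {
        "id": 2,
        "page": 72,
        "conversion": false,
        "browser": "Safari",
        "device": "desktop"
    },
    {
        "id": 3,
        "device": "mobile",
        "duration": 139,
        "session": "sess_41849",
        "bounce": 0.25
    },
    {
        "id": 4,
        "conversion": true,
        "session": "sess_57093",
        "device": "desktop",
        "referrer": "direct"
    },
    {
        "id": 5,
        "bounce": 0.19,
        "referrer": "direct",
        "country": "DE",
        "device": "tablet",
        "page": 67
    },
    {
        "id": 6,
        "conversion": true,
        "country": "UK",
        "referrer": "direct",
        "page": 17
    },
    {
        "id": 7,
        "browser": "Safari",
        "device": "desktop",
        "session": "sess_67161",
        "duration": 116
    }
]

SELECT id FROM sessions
[1, 2, 3, 4, 5, 6, 7]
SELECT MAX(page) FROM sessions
89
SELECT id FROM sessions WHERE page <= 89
[1, 2, 5, 6]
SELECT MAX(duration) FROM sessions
385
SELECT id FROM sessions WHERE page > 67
[1, 2]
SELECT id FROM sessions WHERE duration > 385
[]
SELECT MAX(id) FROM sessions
7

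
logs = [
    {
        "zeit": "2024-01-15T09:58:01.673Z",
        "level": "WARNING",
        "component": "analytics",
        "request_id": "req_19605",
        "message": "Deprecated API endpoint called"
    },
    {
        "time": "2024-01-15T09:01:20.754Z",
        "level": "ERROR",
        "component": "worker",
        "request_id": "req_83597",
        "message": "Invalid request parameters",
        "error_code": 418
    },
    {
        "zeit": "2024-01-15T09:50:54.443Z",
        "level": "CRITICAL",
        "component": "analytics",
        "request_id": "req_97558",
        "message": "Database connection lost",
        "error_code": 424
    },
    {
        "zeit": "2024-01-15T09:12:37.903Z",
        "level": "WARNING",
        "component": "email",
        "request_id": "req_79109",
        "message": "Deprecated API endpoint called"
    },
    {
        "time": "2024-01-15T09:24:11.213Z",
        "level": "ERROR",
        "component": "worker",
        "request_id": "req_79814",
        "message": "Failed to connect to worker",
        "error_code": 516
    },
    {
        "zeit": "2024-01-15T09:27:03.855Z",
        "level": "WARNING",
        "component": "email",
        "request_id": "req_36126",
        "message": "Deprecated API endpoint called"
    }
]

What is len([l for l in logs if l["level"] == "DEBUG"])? 0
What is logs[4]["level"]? "ERROR"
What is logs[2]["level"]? "CRITICAL"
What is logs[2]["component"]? "analytics"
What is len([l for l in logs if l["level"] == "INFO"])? 0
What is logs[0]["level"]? "WARNING"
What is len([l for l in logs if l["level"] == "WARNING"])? 3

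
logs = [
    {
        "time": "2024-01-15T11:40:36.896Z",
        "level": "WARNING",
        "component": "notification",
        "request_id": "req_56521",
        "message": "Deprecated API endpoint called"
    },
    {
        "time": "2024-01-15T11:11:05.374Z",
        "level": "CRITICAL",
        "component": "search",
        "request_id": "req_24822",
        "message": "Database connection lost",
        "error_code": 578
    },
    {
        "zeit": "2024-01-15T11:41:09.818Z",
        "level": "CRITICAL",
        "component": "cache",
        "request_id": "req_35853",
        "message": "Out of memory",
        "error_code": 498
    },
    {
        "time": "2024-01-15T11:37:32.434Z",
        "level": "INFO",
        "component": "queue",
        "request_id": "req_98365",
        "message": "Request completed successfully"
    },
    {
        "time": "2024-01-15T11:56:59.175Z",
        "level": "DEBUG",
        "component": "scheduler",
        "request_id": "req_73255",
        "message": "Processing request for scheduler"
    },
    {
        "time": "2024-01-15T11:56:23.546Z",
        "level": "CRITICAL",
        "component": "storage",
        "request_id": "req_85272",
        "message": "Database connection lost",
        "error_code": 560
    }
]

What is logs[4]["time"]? "2024-01-15T11:56:59.175Z"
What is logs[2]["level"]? "CRITICAL"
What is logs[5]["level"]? "CRITICAL"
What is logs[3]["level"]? "INFO"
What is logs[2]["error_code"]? 498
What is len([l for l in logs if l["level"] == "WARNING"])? 1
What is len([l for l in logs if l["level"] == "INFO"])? 1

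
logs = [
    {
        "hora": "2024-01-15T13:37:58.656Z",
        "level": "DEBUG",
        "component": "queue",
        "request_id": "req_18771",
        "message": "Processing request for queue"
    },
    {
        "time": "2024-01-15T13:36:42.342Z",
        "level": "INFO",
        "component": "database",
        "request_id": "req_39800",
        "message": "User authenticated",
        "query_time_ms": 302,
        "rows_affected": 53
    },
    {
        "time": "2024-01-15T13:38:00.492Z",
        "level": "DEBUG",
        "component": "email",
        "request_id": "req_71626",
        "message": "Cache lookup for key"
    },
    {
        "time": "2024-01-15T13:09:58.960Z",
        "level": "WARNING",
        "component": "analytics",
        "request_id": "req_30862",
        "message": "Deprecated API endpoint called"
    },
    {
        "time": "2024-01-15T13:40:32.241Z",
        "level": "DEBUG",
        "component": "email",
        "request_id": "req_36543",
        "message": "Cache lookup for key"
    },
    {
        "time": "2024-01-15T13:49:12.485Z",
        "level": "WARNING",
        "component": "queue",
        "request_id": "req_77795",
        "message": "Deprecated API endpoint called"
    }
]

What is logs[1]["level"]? "INFO"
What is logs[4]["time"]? "2024-01-15T13:40:32.241Z"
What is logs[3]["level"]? "WARNING"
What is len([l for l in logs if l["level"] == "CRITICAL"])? 0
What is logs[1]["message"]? "User authenticated"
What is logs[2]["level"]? "DEBUG"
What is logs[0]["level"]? "DEBUG"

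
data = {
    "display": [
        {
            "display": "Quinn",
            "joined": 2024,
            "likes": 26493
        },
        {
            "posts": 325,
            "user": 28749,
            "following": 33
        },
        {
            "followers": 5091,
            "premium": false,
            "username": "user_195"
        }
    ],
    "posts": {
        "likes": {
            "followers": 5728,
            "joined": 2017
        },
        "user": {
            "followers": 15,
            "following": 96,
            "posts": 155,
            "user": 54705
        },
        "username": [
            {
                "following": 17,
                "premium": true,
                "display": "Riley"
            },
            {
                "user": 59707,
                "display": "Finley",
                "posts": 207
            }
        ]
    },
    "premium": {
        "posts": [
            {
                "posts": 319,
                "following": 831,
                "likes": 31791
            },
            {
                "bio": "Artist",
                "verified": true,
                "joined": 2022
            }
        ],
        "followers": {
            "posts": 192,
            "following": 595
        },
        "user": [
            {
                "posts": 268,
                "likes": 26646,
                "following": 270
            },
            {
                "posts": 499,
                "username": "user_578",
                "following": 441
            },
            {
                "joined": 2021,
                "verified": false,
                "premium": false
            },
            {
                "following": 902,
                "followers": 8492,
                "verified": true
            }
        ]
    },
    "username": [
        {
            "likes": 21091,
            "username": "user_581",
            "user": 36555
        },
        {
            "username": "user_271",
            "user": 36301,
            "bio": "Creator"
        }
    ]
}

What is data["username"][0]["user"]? 36555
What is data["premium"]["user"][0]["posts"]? 268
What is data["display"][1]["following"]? 33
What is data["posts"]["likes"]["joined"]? 2017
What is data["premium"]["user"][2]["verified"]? False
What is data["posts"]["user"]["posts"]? 155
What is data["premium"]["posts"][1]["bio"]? "Artist"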